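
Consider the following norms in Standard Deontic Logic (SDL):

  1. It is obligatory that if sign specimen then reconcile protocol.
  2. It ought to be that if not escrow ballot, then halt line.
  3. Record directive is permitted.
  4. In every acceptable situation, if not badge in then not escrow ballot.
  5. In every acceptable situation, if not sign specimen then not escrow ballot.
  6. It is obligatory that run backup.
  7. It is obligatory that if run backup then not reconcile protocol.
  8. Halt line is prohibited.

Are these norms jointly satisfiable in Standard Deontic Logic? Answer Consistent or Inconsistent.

Inconsistent

Premise 6 states O(run_backup) outright.
From O(run_backup) and premise 7, O(run_backup → ¬reconcile_protocol), we obtain O(¬reconcile_protocol).
The contrapositive of premise 1 (O(sign_specimen → reconcile_protocol)) is O(¬reconcile_protocol → ¬sign_specimen), and O(¬reconcile_protocol) is already established, so O(¬sign_specimen).
Premise 5 is O(¬sign_specimen → ¬escrow_ballot); since O(¬sign_specimen), deontic closure gives O(¬escrow_ballot).
With premise 2, O(¬escrow_ballot → halt_line), the K-axiom yields O(halt_line).
But premise 8, F(halt_line), means O(¬halt_line).
We now have both O(halt_line) and O(¬halt_line) — halt_line is simultaneously obligatory and forbidden, violating the D-axiom.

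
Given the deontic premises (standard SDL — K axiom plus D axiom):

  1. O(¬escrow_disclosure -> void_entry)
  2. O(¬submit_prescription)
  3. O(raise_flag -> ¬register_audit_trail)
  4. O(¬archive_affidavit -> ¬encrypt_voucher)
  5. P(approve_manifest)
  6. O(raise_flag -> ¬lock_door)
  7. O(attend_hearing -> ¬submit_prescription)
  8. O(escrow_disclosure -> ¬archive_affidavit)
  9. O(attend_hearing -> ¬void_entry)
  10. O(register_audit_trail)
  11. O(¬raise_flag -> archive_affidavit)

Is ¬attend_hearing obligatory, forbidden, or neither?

From premise 10 we have O(register_audit_trail).
Premise 3 is O(raise_flag -> ¬register_audit_trail); contrapositively O(register_audit_trail -> ¬raise_flag). Since O(register_audit_trail) holds, K gives O(¬raise_flag).
Applying K to premise 11 (O(¬raise_flag -> archive_affidavit)) and O(¬raise_flag) yields O(archive_affidavit).
The contrapositive of premise 8 (O(escrow_disclosure -> ¬archive_affidavit)) is O(archive_affidavit -> ¬escrow_disclosure), and O(archive_affidavit) is already established, so O(¬escrow_disclosure).
With premise 1, O(¬escrow_disclosure -> void_entry), the K-axiom yields O(void_entry).
Premise 9, O(attend_hearing -> ¬void_entry), contraposes to O(void_entry -> ¬attend_hearing); with O(void_entry) we get O(¬attend_hearing).
Premises 2, 4, 5, 6, 7 do not contribute to this derivation.
Hence ¬attend_hearing is obligatory.

Obligatory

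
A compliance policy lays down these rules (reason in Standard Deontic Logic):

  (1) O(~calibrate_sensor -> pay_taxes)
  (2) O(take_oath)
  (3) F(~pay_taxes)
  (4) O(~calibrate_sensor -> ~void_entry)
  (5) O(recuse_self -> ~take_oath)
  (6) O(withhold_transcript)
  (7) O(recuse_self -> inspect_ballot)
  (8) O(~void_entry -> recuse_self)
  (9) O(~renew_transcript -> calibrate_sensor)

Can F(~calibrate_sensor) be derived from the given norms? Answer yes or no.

Yes

Premise 2 states O(take_oath) outright.
Premise 5, O(recuse_self -> ~take_oath), contraposes to O(take_oath -> ~recuse_self); with O(take_oath) we get O(~recuse_self).
The contrapositive of premise 8 (O(~void_entry -> recuse_self)) is O(~recuse_self -> void_entry), and O(~recuse_self) is already established, so O(void_entry).
Premise 4 is O(~calibrate_sensor -> ~void_entry); contrapositively O(void_entry -> calibrate_sensor). Since O(void_entry) holds, K gives O(calibrate_sensor).
Premises 1, 3, 6, 7, 9 do not contribute to this derivation.
So O(calibrate_sensor) holds, i.e. F(~calibrate_sensor). The claim follows.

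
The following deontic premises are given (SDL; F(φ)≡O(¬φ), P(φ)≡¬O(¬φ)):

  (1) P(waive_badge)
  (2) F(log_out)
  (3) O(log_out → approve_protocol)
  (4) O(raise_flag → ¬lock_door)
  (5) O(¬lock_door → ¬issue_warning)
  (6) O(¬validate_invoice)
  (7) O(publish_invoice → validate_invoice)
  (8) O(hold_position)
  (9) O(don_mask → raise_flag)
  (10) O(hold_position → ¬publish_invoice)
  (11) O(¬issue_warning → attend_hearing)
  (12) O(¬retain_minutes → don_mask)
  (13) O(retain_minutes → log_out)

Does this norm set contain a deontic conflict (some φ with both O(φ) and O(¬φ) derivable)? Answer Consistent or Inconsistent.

Consistent

Premise 7 is O(publish_invoice → validate_invoice), but O(publish_invoice) is not derivable from the premises, so it does not yield O(validate_invoice).
So O(validate_invoice) is not derivable, and the apparent clash with O(¬validate_invoice) does not arise.
A world satisfying every obligation exists (e.g. approve_protocol=false, attend_hearing=true, don_mask=true, hold_position=true, issue_warning=false, lock_door=false, log_out=false, publish_invoice=false, raise_flag=true, retain_minutes=false, validate_invoice=false, waive_badge=false); no atom is both obligatory and forbidden, so the set is consistent.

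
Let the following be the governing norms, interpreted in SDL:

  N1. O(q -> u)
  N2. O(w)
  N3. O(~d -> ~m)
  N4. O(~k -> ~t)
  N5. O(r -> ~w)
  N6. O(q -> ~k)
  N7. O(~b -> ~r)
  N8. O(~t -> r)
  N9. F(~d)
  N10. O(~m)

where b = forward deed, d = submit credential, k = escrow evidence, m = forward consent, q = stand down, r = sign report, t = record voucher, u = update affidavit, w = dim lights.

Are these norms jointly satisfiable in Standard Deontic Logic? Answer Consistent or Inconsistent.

Premise 3 is O(~d -> ~m); even if O(~m) held, inferring O(~d) would be affirming the consequent — invalid.
So O(~d) is not derivable, and the apparent clash with O(d) does not arise.
A world satisfying every obligation exists (e.g. b=false, d=true, k=true, m=false, q=false, r=false, t=true, u=false, w=true); no atom is both obligatory and forbidden, so the set is consistent.

Consistent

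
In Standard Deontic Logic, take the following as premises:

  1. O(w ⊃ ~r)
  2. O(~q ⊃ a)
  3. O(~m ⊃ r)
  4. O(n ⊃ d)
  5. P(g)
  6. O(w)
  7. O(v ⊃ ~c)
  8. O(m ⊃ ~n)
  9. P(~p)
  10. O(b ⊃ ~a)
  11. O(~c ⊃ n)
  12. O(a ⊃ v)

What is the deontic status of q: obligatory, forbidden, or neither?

Obligatory

Premise 6 states O(w) outright.
Premise 1 is O(w ⊃ ~r); since O(w), deontic closure gives O(~r).
Premise 3, O(~m ⊃ r), contraposes to O(~r ⊃ m); with O(~r) we get O(m).
With premise 8, O(m ⊃ ~n), the K-axiom yields O(~n).
Premise 11, O(~c ⊃ n), contraposes to O(~n ⊃ c); with O(~n) we get O(c).
The contrapositive of premise 7 (O(v ⊃ ~c)) is O(c ⊃ ~v), and O(c) is already established, so O(~v).
The contrapositive of premise 12 (O(a ⊃ v)) is O(~v ⊃ ~a), and O(~v) is already established, so O(~a).
Premise 2, O(~q ⊃ a), contraposes to O(~a ⊃ q); with O(~a) we get O(q).
Premises 4, 5, 9, 10 do not contribute to this derivation.
Hence q is obligatory.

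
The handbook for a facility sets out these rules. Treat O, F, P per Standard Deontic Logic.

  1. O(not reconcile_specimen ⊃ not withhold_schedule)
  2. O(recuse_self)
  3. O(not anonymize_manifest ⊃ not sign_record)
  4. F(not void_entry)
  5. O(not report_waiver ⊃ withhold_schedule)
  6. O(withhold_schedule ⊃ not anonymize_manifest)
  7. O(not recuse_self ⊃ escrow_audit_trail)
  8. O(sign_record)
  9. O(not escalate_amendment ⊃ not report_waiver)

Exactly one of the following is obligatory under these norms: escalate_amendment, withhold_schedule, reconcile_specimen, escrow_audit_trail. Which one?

From premise 8 we have O(sign_record).
The contrapositive of premise 3 (O(not anonymize_manifest ⊃ not sign_record)) is O(sign_record ⊃ anonymize_manifest), and O(sign_record) is already established, so O(anonymize_manifest).
Premise 6, O(withhold_schedule ⊃ not anonymize_manifest), contraposes to O(anonymize_manifest ⊃ not withhold_schedule); with O(anonymize_manifest) we get O(not withhold_schedule).
Premise 5, O(not report_waiver ⊃ withhold_schedule), contraposes to O(not withhold_schedule ⊃ report_waiver); with O(not withhold_schedule) we get O(report_waiver).
Premise 9, O(not escalate_amendment ⊃ not report_waiver), contraposes to O(report_waiver ⊃ escalate_amendment); with O(report_waiver) we get O(escalate_amendment).
So O(escalate_amendment) holds — escalate_amendment is obligatory. None of the other listed options is made obligatory by any chain of premises.

escalate_amendment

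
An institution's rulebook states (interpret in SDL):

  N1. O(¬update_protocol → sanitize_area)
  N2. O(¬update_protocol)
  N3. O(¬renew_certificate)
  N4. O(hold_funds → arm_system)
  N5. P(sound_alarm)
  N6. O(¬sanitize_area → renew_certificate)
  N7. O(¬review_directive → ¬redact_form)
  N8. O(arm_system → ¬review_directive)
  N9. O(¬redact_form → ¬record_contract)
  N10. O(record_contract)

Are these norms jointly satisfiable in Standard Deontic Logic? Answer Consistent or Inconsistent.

Premise 6 is O(¬sanitize_area → renew_certificate), but O(¬sanitize_area) is not derivable from the premises, so it does not yield O(renew_certificate).
So O(renew_certificate) is not derivable, and the apparent clash with O(¬renew_certificate) does not arise.
A world satisfying every obligation exists (e.g. arm_system=false, hold_funds=false, record_contract=true, redact_form=true, renew_certificate=false, review_directive=true, sanitize_area=true, sound_alarm=false, update_protocol=false); no atom is both obligatory and forbidden, so the set is consistent.

Consistent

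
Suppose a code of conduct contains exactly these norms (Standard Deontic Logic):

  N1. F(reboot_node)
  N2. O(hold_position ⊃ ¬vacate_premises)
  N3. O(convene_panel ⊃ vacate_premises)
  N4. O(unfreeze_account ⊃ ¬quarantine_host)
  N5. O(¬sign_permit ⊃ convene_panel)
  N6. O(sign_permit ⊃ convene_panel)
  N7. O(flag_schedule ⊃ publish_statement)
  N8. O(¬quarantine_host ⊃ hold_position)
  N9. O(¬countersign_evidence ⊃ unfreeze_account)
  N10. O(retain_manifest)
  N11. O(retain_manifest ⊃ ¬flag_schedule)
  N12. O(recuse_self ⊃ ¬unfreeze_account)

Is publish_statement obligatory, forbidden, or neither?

Neither

Premise 7 is O(flag_schedule ⊃ publish_statement), but O(flag_schedule) is not derivable from the premises, so it does not yield O(publish_statement).
No premise or chain of K-axiom applications forces O(publish_statement), and none forces O(¬publish_statement). So publish_statement is neither obligatory nor forbidden under these norms.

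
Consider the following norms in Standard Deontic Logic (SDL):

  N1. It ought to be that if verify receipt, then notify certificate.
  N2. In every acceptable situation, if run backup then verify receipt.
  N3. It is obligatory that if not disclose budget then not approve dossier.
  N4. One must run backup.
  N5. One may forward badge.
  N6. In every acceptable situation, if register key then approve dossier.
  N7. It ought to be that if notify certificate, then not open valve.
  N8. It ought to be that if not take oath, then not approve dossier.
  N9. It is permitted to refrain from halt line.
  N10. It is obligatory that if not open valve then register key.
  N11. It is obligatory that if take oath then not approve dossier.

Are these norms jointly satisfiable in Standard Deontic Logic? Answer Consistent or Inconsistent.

By case analysis on ¬take_oath: premise 8 gives O(¬take_oath → ¬approve_dossier) and premise 11 gives O(take_oath → ¬approve_dossier), so O(¬approve_dossier) either way.
Premise 6 is O(register_key → approve_dossier); contrapositively O(¬approve_dossier → ¬register_key). Since O(¬approve_dossier) holds, K gives O(¬register_key).
The contrapositive of premise 10 (O(¬open_valve → register_key)) is O(¬register_key → open_valve), and O(¬register_key) is already established, so O(open_valve).
The contrapositive of premise 7 (O(notify_certificate → ¬open_valve)) is O(open_valve → ¬notify_certificate), and O(open_valve) is already established, so O(¬notify_certificate).
Premise 1 is O(verify_receipt → notify_certificate); contrapositively O(¬notify_certificate → ¬verify_receipt). Since O(¬notify_certificate) holds, K gives O(¬verify_receipt).
Premise 2 is O(run_backup → verify_receipt); contrapositively O(¬verify_receipt → ¬run_backup). Since O(¬verify_receipt) holds, K gives O(¬run_backup).
But premise 4 directly asserts O(run_backup).
We now have both O(¬run_backup) and O(run_backup) — run_backup is simultaneously obligatory and forbidden, violating the D-axiom.

Inconsistent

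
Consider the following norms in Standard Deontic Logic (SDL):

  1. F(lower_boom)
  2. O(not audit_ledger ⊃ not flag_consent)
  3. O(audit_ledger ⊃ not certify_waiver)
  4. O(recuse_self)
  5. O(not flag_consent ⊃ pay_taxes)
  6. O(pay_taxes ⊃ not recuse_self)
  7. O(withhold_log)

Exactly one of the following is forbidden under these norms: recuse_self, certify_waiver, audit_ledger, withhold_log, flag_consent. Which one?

certify_waiver

Premise 4 states O(recuse_self) outright.
The contrapositive of premise 6 (O(pay_taxes ⊃ not recuse_self)) is O(recuse_self ⊃ not pay_taxes), and O(recuse_self) is already established, so O(not pay_taxes).
Premise 5, O(not flag_consent ⊃ pay_taxes), contraposes to O(not pay_taxes ⊃ flag_consent); with O(not pay_taxes) we get O(flag_consent).
Premise 2, O(not audit_ledger ⊃ not flag_consent), contraposes to O(flag_consent ⊃ audit_ledger); with O(flag_consent) we get O(audit_ledger).
With premise 3, O(audit_ledger ⊃ not certify_waiver), the K-axiom yields O(not certify_waiver).
So O(not certify_waiver) holds, i.e. certify_waiver is forbidden. None of the other listed options is forbidden under the premises.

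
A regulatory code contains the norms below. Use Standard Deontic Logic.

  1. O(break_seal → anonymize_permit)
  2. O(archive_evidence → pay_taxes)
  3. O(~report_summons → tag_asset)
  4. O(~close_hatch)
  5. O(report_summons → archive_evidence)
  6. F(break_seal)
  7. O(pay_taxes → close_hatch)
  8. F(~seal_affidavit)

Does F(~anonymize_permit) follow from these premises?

Premise 1 is O(break_seal → anonymize_permit), but O(break_seal) is not derivable from the premises, so it does not yield O(anonymize_permit).
No other premise forces O(anonymize_permit). An ideal world satisfying every premise can still have ~anonymize_permit true, so F(~anonymize_permit) is not derivable.

No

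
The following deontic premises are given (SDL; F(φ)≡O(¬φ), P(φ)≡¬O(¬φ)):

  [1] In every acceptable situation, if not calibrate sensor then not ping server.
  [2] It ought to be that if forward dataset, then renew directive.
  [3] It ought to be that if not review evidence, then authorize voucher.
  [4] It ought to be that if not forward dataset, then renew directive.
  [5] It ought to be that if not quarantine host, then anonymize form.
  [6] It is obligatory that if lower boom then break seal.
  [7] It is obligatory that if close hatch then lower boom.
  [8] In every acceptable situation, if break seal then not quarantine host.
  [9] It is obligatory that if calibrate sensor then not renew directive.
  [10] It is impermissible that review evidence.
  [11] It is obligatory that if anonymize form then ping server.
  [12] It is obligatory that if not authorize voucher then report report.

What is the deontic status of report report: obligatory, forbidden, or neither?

Neither

Premise 12 is O(¬authorize_voucher → report_report), but O(¬authorize_voucher) is not derivable from the premises, so it does not yield O(report_report).
No premise or chain of K-axiom applications forces O(report_report), and none forces O(¬report_report). So report_report is neither obligatory nor forbidden under these norms.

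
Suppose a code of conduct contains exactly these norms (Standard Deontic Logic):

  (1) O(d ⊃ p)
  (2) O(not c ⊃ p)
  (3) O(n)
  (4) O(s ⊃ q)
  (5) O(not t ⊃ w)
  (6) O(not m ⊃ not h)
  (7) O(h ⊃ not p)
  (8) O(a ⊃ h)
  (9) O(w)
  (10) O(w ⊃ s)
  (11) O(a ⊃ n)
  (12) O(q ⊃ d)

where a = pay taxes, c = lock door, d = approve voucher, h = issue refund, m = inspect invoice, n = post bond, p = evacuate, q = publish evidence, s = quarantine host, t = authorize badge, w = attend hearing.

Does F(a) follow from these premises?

Yes

From premise 9 we have O(w).
With premise 10, O(w ⊃ s), the K-axiom yields O(s).
Premise 4 is O(s ⊃ q); since O(s), deontic closure gives O(q).
Premise 12 is O(q ⊃ d); since O(q), deontic closure gives O(d).
From O(d) and premise 1, O(d ⊃ p), we obtain O(p).
Premise 7, O(h ⊃ not p), contraposes to O(p ⊃ not h); with O(p) we get O(not h).
Premise 8 is O(a ⊃ h); contrapositively O(not h ⊃ not a). Since O(not h) holds, K gives O(not a).
Premises 2, 3, 5, 6, 11 do not contribute to this derivation.
So O(not a) holds, i.e. F(a). The claim follows.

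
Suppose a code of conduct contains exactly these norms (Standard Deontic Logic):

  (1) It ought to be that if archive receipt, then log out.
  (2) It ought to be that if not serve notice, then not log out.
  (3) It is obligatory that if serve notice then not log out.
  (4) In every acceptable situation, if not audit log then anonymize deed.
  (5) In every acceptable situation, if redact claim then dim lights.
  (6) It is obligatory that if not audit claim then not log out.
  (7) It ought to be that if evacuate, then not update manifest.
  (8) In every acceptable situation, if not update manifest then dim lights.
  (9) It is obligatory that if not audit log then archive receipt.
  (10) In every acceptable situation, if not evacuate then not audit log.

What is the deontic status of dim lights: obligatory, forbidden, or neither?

Obligatory

Premises 3 and 2 cover both cases: O(serve_notice → ¬log_out) and O(¬serve_notice → ¬log_out). Since serve_notice ∨ ¬serve_notice is a tautology, O(¬log_out) follows.
Premise 1, O(archive_receipt → log_out), contraposes to O(¬log_out → ¬archive_receipt); with O(¬log_out) we get O(¬archive_receipt).
The contrapositive of premise 9 (O(¬audit_log → archive_receipt)) is O(¬archive_receipt → audit_log), and O(¬archive_receipt) is already established, so O(audit_log).
Premise 10, O(¬evacuate → ¬audit_log), contraposes to O(audit_log → evacuate); with O(audit_log) we get O(evacuate).
Premise 7 is O(evacuate → ¬update_manifest); since O(evacuate), deontic closure gives O(¬update_manifest).
Premise 8 is O(¬update_manifest → dim_lights); since O(¬update_manifest), deontic closure gives O(dim_lights).
Premises 4, 5, 6 do not contribute to this derivation.
Hence dim_lights is obligatory.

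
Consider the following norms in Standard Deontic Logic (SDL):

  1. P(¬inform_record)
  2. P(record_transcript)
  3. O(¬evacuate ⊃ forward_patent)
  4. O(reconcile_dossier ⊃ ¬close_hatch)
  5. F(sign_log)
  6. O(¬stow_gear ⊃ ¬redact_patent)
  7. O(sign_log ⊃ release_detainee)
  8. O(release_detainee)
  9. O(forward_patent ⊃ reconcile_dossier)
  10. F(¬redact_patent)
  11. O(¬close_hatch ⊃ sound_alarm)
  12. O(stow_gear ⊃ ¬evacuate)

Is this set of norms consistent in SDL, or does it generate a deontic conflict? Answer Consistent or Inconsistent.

Premise 7 is O(sign_log ⊃ release_detainee); even if O(release_detainee) held, inferring O(sign_log) would be affirming the consequent — invalid.
So O(sign_log) is not derivable, and the apparent clash with O(¬sign_log) does not arise.
A world satisfying every obligation exists (e.g. close_hatch=false, evacuate=false, forward_patent=true, inform_record=false, reconcile_dossier=true, record_transcript=false, redact_patent=true, release_detainee=true, sign_log=false, sound_alarm=true, stow_gear=true); no atom is both obligatory and forbidden, so the set is consistent.

Consistent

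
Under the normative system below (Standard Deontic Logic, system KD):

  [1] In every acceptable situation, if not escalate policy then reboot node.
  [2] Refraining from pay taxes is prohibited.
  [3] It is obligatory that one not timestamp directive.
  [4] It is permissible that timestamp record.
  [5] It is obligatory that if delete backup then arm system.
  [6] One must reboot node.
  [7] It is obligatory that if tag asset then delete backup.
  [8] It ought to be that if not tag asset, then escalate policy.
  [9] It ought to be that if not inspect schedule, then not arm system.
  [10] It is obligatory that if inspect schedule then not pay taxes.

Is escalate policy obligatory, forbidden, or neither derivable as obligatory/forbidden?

Obligatory

Premise 2 is F(¬pay_taxes), i.e. O(pay_taxes).
Premise 10 is O(inspect_schedule → ¬pay_taxes); contrapositively O(pay_taxes → ¬inspect_schedule). Since O(pay_taxes) holds, K gives O(¬inspect_schedule).
From O(¬inspect_schedule) and premise 9, O(¬inspect_schedule → ¬arm_system), we obtain O(¬arm_system).
The contrapositive of premise 5 (O(delete_backup → arm_system)) is O(¬arm_system → ¬delete_backup), and O(¬arm_system) is already established, so O(¬delete_backup).
The contrapositive of premise 7 (O(tag_asset → delete_backup)) is O(¬delete_backup → ¬tag_asset), and O(¬delete_backup) is already established, so O(¬tag_asset).
Premise 8 is O(¬tag_asset → escalate_policy); since O(¬tag_asset), deontic closure gives O(escalate_policy).
Premises 1, 3, 4, 6 do not contribute to this derivation.
Hence escalate_policy is obligatory.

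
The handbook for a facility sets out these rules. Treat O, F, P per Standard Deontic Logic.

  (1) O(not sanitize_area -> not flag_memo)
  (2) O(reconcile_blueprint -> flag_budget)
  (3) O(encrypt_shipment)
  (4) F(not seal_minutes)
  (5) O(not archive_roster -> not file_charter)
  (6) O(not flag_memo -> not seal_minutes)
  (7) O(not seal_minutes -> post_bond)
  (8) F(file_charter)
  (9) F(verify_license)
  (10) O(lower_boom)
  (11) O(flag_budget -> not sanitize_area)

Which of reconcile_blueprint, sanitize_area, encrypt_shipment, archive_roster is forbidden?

reconcile_blueprint

Premise 4 is F(not seal_minutes), i.e. O(seal_minutes).
The contrapositive of premise 6 (O(not flag_memo -> not seal_minutes)) is O(seal_minutes -> flag_memo), and O(seal_minutes) is already established, so O(flag_memo).
The contrapositive of premise 1 (O(not sanitize_area -> not flag_memo)) is O(flag_memo -> sanitize_area), and O(flag_memo) is already established, so O(sanitize_area).
The contrapositive of premise 11 (O(flag_budget -> not sanitize_area)) is O(sanitize_area -> not flag_budget), and O(sanitize_area) is already established, so O(not flag_budget).
Premise 2 is O(reconcile_blueprint -> flag_budget); contrapositively O(not flag_budget -> not reconcile_blueprint). Since O(not flag_budget) holds, K gives O(not reconcile_blueprint).
So O(not reconcile_blueprint) holds, i.e. reconcile_blueprint is forbidden. None of the other listed options is forbidden under the premises.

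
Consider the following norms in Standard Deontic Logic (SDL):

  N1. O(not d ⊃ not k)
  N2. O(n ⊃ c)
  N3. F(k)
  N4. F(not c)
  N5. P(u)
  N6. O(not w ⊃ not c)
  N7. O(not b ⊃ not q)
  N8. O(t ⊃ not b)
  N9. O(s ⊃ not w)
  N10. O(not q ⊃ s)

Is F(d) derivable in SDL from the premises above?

No

Premise 1 is O(not d ⊃ not k); even if O(not k) held, inferring O(not d) would be affirming the consequent — invalid.
No other premise forces O(not d). An ideal world satisfying every premise can still have d true, so F(d) is not derivable.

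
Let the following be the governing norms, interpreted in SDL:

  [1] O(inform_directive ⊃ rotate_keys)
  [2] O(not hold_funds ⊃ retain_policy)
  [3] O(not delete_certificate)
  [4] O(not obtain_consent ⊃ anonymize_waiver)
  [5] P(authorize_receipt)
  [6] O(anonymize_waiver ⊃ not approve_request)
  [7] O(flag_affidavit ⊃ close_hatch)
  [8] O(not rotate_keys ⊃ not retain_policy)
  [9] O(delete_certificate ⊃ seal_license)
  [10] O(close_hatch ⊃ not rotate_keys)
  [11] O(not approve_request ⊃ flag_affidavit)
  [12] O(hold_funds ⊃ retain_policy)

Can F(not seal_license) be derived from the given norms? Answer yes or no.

No

Premise 9 is O(delete_certificate ⊃ seal_license), but O(delete_certificate) is not derivable from the premises, so it does not yield O(seal_license).
No other premise forces O(seal_license). An ideal world satisfying every premise can still have not seal_license true, so F(not seal_license) is not derivable.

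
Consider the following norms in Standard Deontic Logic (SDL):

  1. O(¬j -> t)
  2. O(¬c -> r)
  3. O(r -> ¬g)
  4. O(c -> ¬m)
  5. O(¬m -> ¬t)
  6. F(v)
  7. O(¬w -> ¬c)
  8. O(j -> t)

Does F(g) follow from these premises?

Yes

Premises 1 and 8 are O(¬j -> t) and O(j -> t); every ideal world satisfies ¬j or j, so in either case t holds — hence O(t).
Premise 5 is O(¬m -> ¬t); contrapositively O(t -> m). Since O(t) holds, K gives O(m).
The contrapositive of premise 4 (O(c -> ¬m)) is O(m -> ¬c), and O(m) is already established, so O(¬c).
Premise 2 is O(¬c -> r); since O(¬c), deontic closure gives O(r).
Applying K to premise 3 (O(r -> ¬g)) and O(r) yields O(¬g).
Premises 6, 7 do not contribute to this derivation.
So O(¬g) holds, i.e. F(g). The claim follows.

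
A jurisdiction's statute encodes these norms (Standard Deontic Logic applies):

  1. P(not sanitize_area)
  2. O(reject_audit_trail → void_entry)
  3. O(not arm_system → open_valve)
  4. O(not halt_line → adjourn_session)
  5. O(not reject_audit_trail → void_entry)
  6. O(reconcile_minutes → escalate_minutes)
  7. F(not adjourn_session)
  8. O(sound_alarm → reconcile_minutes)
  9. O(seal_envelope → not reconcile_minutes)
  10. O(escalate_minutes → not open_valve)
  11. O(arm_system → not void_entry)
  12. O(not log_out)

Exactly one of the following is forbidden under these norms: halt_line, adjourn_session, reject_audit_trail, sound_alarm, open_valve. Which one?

By case analysis on reject_audit_trail: premise 2 gives O(reject_audit_trail → void_entry) and premise 5 gives O(not reject_audit_trail → void_entry), so O(void_entry) either way.
The contrapositive of premise 11 (O(arm_system → not void_entry)) is O(void_entry → not arm_system), and O(void_entry) is already established, so O(not arm_system).
Applying K to premise 3 (O(not arm_system → open_valve)) and O(not arm_system) yields O(open_valve).
The contrapositive of premise 10 (O(escalate_minutes → not open_valve)) is O(open_valve → not escalate_minutes), and O(open_valve) is already established, so O(not escalate_minutes).
Premise 6, O(reconcile_minutes → escalate_minutes), contraposes to O(not escalate_minutes → not reconcile_minutes); with O(not escalate_minutes) we get O(not reconcile_minutes).
The contrapositive of premise 8 (O(sound_alarm → reconcile_minutes)) is O(not reconcile_minutes → not sound_alarm), and O(not reconcile_minutes) is already established, so O(not sound_alarm).
So O(not sound_alarm) holds, i.e. sound_alarm is forbidden. None of the other listed options is forbidden under the premises.

sound_alarm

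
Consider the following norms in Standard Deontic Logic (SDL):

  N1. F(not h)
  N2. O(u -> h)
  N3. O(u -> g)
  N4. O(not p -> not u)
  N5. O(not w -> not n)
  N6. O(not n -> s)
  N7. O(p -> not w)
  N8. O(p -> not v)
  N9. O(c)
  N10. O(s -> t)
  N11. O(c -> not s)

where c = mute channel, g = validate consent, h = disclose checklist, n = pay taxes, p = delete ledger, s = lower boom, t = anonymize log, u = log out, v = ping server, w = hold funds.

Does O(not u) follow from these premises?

Yes

From premise 9 we have O(c).
Premise 11 is O(c -> not s); since O(c), deontic closure gives O(not s).
Premise 6 is O(not n -> s); contrapositively O(not s -> n). Since O(not s) holds, K gives O(n).
The contrapositive of premise 5 (O(not w -> not n)) is O(n -> w), and O(n) is already established, so O(w).
The contrapositive of premise 7 (O(p -> not w)) is O(w -> not p), and O(w) is already established, so O(not p).
With premise 4, O(not p -> not u), the K-axiom yields O(not u).
Premises 1, 2, 3, 8, 10 do not contribute to this derivation.
So O(not u) follows.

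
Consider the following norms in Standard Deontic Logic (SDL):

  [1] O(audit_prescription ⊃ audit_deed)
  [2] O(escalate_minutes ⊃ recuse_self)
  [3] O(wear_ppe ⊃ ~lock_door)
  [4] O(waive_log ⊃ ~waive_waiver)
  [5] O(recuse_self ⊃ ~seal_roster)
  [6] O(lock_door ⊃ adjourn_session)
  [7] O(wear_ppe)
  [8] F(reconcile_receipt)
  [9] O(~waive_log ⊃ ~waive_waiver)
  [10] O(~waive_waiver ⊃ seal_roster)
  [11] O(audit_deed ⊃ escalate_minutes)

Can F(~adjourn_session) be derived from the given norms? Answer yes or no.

Premise 6 is O(lock_door ⊃ adjourn_session), but O(lock_door) is not derivable from the premises, so it does not yield O(adjourn_session).
No other premise forces O(adjourn_session). An ideal world satisfying every premise can still have ~adjourn_session true, so F(~adjourn_session) is not derivable.

No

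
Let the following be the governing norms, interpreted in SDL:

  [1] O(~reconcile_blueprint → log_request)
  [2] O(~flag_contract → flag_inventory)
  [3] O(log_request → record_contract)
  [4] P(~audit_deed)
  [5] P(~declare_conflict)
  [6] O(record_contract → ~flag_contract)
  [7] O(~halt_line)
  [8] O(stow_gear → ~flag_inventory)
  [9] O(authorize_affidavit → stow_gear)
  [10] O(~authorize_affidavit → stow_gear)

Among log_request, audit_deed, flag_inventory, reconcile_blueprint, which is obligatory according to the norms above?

reconcile_blueprint

By case analysis on authorize_affidavit: premise 9 gives O(authorize_affidavit → stow_gear) and premise 10 gives O(~authorize_affidavit → stow_gear), so O(stow_gear) either way.
From O(stow_gear) and premise 8, O(stow_gear → ~flag_inventory), we obtain O(~flag_inventory).
The contrapositive of premise 2 (O(~flag_contract → flag_inventory)) is O(~flag_inventory → flag_contract), and O(~flag_inventory) is already established, so O(flag_contract).
The contrapositive of premise 6 (O(record_contract → ~flag_contract)) is O(flag_contract → ~record_contract), and O(flag_contract) is already established, so O(~record_contract).
Premise 3, O(log_request → record_contract), contraposes to O(~record_contract → ~log_request); with O(~record_contract) we get O(~log_request).
The contrapositive of premise 1 (O(~reconcile_blueprint → log_request)) is O(~log_request → reconcile_blueprint), and O(~log_request) is already established, so O(reconcile_blueprint).
So O(reconcile_blueprint) holds — reconcile_blueprint is obligatory. None of the other listed options is made obligatory by any chain of premises.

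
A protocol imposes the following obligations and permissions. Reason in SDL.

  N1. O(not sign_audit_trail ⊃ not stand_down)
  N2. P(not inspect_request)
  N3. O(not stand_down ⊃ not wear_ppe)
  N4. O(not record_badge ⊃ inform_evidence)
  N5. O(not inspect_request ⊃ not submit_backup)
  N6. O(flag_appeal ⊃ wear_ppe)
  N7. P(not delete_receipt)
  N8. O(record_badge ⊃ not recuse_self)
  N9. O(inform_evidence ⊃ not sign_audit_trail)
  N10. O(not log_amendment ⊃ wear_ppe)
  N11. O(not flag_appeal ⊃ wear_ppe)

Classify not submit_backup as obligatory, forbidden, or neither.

Premise 5 is O(not inspect_request ⊃ not submit_backup), but O(not inspect_request) is not derivable from the premises (the permission P(not inspect_request) asserts only not O(inspect_request), not O(not inspect_request)), so it does not yield O(not submit_backup).
No premise or chain of K-axiom applications forces O(not submit_backup), and none forces O(submit_backup). So not submit_backup is neither obligatory nor forbidden under these norms.

Neither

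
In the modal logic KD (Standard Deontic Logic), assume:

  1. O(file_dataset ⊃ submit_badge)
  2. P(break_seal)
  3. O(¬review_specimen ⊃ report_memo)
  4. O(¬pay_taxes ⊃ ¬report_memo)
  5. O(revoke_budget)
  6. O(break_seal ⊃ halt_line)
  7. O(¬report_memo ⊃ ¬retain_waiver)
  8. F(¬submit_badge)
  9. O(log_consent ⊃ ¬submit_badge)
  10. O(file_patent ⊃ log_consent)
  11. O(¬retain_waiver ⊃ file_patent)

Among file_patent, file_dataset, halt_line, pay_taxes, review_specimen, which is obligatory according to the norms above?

Premise 8 is F(¬submit_badge), i.e. O(submit_badge).
The contrapositive of premise 9 (O(log_consent ⊃ ¬submit_badge)) is O(submit_badge ⊃ ¬log_consent), and O(submit_badge) is already established, so O(¬log_consent).
The contrapositive of premise 10 (O(file_patent ⊃ log_consent)) is O(¬log_consent ⊃ ¬file_patent), and O(¬log_consent) is already established, so O(¬file_patent).
Premise 11 is O(¬retain_waiver ⊃ file_patent); contrapositively O(¬file_patent ⊃ retain_waiver). Since O(¬file_patent) holds, K gives O(retain_waiver).
Premise 7, O(¬report_memo ⊃ ¬retain_waiver), contraposes to O(retain_waiver ⊃ report_memo); with O(retain_waiver) we get O(report_memo).
Premise 4, O(¬pay_taxes ⊃ ¬report_memo), contraposes to O(report_memo ⊃ pay_taxes); with O(report_memo) we get O(pay_taxes).
So O(pay_taxes) holds — pay_taxes is obligatory. None of the other listed options is made obligatory by any chain of premises.

pay_taxes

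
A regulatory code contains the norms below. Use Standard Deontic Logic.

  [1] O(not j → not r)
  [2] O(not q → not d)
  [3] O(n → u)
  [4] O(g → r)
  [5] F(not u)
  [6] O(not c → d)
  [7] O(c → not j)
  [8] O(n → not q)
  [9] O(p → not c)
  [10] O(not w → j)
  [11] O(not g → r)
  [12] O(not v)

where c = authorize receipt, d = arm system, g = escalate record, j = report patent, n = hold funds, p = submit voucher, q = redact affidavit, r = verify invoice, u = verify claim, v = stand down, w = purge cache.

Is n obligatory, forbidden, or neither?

Premises 4 and 11 are O(g → r) and O(not g → r); every ideal world satisfies g or not g, so in either case r holds — hence O(r).
The contrapositive of premise 1 (O(not j → not r)) is O(r → j), and O(r) is already established, so O(j).
Premise 7 is O(c → not j); contrapositively O(j → not c). Since O(j) holds, K gives O(not c).
Premise 6 is O(not c → d); since O(not c), deontic closure gives O(d).
The contrapositive of premise 2 (O(not q → not d)) is O(d → q), and O(d) is already established, so O(q).
Premise 8, O(n → not q), contraposes to O(q → not n); with O(q) we get O(not n).
Premises 3, 5, 9, 10, 12 do not contribute to this derivation.
Thus O(not n), which is F(n): n is forbidden.

Forbidden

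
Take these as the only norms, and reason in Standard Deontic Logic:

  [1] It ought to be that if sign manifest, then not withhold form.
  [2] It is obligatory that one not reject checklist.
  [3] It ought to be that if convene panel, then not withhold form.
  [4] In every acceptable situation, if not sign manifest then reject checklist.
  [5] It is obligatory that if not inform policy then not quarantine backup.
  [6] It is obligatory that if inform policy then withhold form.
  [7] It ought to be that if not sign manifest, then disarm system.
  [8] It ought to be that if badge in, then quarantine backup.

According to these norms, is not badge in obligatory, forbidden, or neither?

From premise 2 we have O(¬reject_checklist).
The contrapositive of premise 4 (O(¬sign_manifest → reject_checklist)) is O(¬reject_checklist → sign_manifest), and O(¬reject_checklist) is already established, so O(sign_manifest).
Premise 1 is O(sign_manifest → ¬withhold_form); since O(sign_manifest), deontic closure gives O(¬withhold_form).
Premise 6, O(inform_policy → withhold_form), contraposes to O(¬withhold_form → ¬inform_policy); with O(¬withhold_form) we get O(¬inform_policy).
Applying K to premise 5 (O(¬inform_policy → ¬quarantine_backup)) and O(¬inform_policy) yields O(¬quarantine_backup).
The contrapositive of premise 8 (O(badge_in → quarantine_backup)) is O(¬quarantine_backup → ¬badge_in), and O(¬quarantine_backup) is already established, so O(¬badge_in).
Premises 3, 7 do not contribute to this derivation.
Hence ¬badge_in is obligatory.

Obligatory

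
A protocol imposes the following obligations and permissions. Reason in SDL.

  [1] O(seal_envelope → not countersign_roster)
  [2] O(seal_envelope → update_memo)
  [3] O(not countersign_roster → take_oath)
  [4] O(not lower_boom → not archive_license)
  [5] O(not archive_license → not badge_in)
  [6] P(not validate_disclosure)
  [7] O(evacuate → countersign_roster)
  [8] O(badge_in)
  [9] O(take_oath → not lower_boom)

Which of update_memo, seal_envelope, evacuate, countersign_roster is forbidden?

From premise 8 we have O(badge_in).
Premise 5, O(not archive_license → not badge_in), contraposes to O(badge_in → archive_license); with O(badge_in) we get O(archive_license).
Premise 4, O(not lower_boom → not archive_license), contraposes to O(archive_license → lower_boom); with O(archive_license) we get O(lower_boom).
The contrapositive of premise 9 (O(take_oath → not lower_boom)) is O(lower_boom → not take_oath), and O(lower_boom) is already established, so O(not take_oath).
The contrapositive of premise 3 (O(not countersign_roster → take_oath)) is O(not take_oath → countersign_roster), and O(not take_oath) is already established, so O(countersign_roster).
Premise 1 is O(seal_envelope → not countersign_roster); contrapositively O(countersign_roster → not seal_envelope). Since O(countersign_roster) holds, K gives O(not seal_envelope).
So O(not seal_envelope) holds, i.e. seal_envelope is forbidden. None of the other listed options is forbidden under the premises.

seal_envelope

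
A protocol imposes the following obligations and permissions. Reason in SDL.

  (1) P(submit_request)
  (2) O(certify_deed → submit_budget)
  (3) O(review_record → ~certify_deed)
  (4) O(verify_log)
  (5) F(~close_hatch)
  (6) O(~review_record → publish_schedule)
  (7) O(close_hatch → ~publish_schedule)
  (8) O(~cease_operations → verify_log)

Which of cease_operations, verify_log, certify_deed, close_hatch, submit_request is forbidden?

certify_deed

Premise 5, F(~close_hatch), is equivalent to O(close_hatch).
Premise 7 is O(close_hatch → ~publish_schedule); since O(close_hatch), deontic closure gives O(~publish_schedule).
Premise 6, O(~review_record → publish_schedule), contraposes to O(~publish_schedule → review_record); with O(~publish_schedule) we get O(review_record).
Premise 3 is O(review_record → ~certify_deed); since O(review_record), deontic closure gives O(~certify_deed).
So O(~certify_deed) holds, i.e. certify_deed is forbidden. None of the other listed options is forbidden under the premises.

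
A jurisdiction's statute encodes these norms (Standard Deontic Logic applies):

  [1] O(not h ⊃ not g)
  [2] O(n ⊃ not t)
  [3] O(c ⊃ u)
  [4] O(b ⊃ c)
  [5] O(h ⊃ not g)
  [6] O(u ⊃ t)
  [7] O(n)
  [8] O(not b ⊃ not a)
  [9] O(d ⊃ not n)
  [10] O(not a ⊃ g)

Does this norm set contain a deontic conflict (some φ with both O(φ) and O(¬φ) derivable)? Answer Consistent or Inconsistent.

Premises 1 and 5 cover both cases: O(not h ⊃ not g) and O(h ⊃ not g). Since not h ∨ h is a tautology, O(not g) follows.
Premise 10, O(not a ⊃ g), contraposes to O(not g ⊃ a); with O(not g) we get O(a).
Premise 8 is O(not b ⊃ not a); contrapositively O(a ⊃ b). Since O(a) holds, K gives O(b).
Applying K to premise 4 (O(b ⊃ c)) and O(b) yields O(c).
Applying K to premise 3 (O(c ⊃ u)) and O(c) yields O(u).
Applying K to premise 6 (O(u ⊃ t)) and O(u) yields O(t).
Premise 2 is O(n ⊃ not t); contrapositively O(t ⊃ not n). Since O(t) holds, K gives O(not n).
However, premise 7 gives O(n).
We now have both O(not n) and O(n) — n is simultaneously obligatory and forbidden, violating the D-axiom.

Inconsistent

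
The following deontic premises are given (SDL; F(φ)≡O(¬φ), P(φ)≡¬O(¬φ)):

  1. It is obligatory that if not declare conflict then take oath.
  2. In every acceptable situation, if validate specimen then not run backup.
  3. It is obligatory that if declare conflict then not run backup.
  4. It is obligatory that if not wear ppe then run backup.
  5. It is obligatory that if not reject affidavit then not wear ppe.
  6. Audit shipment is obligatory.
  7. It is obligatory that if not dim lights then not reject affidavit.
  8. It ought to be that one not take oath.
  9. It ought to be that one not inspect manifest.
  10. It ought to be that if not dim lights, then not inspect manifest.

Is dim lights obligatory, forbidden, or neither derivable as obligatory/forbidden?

Obligatory

Premise 8 gives O(¬take_oath).
Premise 1 is O(¬declare_conflict → take_oath); contrapositively O(¬take_oath → declare_conflict). Since O(¬take_oath) holds, K gives O(declare_conflict).
With premise 3, O(declare_conflict → ¬run_backup), the K-axiom yields O(¬run_backup).
Premise 4 is O(¬wear_ppe → run_backup); contrapositively O(¬run_backup → wear_ppe). Since O(¬run_backup) holds, K gives O(wear_ppe).
Premise 5, O(¬reject_affidavit → ¬wear_ppe), contraposes to O(wear_ppe → reject_affidavit); with O(wear_ppe) we get O(reject_affidavit).
The contrapositive of premise 7 (O(¬dim_lights → ¬reject_affidavit)) is O(reject_affidavit → dim_lights), and O(reject_affidavit) is already established, so O(dim_lights).
Premises 2, 6, 9, 10 do not contribute to this derivation.
Hence dim_lights is obligatory.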